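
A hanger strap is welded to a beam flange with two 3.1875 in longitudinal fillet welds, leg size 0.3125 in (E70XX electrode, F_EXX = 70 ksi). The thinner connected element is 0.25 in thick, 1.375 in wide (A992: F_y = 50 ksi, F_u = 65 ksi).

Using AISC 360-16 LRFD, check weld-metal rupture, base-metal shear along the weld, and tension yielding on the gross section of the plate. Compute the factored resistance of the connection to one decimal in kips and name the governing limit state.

15.5 kips (gross-section yield governs)

Weld metal: throat = 0.707×0.3125 = 0.22094 in, L = 2×3.1875 = 6.375 in. φR_n = 0.75 × 0.6 × 70 × 0.22094 × 6.375 = 44.4 kips.
Base metal shear (0.25 in plate): yield φR_n = 1.0×0.6×50×0.25×6.375 = 47.8 kips; rupture φR_n = 0.75×0.6×65×0.25×6.375 = 46.6 kips; take 46.6 kips (rupture).
Tension yield (gross): A_g = 1.375×0.25 = 0.34375 in². φR_n = 0.90 × 50 × 0.34375 = 15.5 kips.
Governing: min(44.4, 46.6, 15.5) = 15.5 kips → gross-section yield.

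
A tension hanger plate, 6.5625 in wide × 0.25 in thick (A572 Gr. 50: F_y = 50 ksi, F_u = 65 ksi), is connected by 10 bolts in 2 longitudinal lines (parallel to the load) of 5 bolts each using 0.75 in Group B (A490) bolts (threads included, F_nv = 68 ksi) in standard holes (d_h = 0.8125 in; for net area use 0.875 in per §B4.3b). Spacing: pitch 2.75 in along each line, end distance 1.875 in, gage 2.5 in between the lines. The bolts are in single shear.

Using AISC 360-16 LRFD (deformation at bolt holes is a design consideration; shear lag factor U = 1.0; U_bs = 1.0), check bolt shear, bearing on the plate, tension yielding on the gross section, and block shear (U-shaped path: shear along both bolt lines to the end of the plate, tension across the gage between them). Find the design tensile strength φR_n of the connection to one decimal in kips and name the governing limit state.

73.8 kips (gross-section yield governs)

Bolt shear: A_b = π(0.75)²/4 = 0.44179 in². φR_n = 0.75 × 68 × 0.44179 × 10 × 1 = 225.3 kips.
Bearing (0.25 in plate, F_u = 65 ksi): end bolts L_c = 1.875 − 0.8125/2 = 1.46875, R_n = min(1.2×1.46875×0.25×65, 2.4×0.75×0.25×65) = 28.641 kips/bolt; interior L_c = 2.75 − 0.8125 = 1.9375, R_n = 29.25 kips/bolt. φR_n = 0.75 × (2×28.641 + 8×29.25) = 218.5 kips.
Tension yield (gross): A_g = 6.5625×0.25 = 1.6406 in². φR_n = 0.90 × 50 × 1.6406 = 73.8 kips.
Block shear: shear path 2×[1.875+4×2.75] = 2×12.875 in, A_gv = 6.4375, A_nv = 2×(12.875 − 4.5×0.875)×0.25 = 4.4688 in²; tension across gage: (2.5 − 1×0.875)×0.25 = 0.40625 in². R_n = min(0.6×65×4.4688, 0.6×50×6.4375) + 1.0×65×0.40625 = min(174.28, 193.13) + 26.406 = 200.69 kips. φR_n = 0.75 × 200.69 = 150.5 kips.
Governing: min(225.3, 218.5, 73.8, 150.5) = 73.8 kips → gross-section yield.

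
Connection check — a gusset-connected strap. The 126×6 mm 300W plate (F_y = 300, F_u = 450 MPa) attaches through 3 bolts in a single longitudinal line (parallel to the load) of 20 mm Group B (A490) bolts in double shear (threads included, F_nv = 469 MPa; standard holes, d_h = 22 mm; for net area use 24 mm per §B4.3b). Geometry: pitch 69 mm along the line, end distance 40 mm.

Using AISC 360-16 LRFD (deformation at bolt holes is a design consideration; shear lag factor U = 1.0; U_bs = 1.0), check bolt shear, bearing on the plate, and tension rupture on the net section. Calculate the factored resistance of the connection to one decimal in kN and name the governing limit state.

Bolt shear: A_b = π(20)²/4 = 314.16 mm². φR_n = 0.75 × 469 × 314.16 × 3 × 2 = 663.0 kN.
Bearing (6 mm plate, F_u = 450 MPa): end bolts L_c = 40 − 22/2 = 29, R_n = min(1.2×29×6×450, 2.4×20×6×450) = 93.96 kN/bolt; interior L_c = 69 − 22 = 47, R_n = 129.6 kN/bolt. φR_n = 0.75 × (1×93.96 + 2×129.6) = 264.9 kN.
Tension rupture (net): A_n = (126 − 1×24)×6 = 612 mm² (U = 1.0, A_e = A_n). φR_n = 0.75 × 450 × 612 = 206.6 kN.
Governing: min(663.0, 264.9, 206.6) = 206.6 kN → net-section rupture.

206.6 kN (net-section rupture governs)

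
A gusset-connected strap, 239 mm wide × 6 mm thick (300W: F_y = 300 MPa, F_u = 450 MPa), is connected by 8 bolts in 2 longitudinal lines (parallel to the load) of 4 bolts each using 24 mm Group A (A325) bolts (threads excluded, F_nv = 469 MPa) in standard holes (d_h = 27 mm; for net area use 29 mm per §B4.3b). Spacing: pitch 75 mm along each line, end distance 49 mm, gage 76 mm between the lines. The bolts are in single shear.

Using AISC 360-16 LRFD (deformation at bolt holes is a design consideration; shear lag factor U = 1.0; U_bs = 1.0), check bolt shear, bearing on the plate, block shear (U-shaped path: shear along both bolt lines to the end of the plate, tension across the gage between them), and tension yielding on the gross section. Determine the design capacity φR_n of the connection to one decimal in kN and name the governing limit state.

387.2 kN (gross-section yield governs)

Bolt shear: A_b = π(24)²/4 = 452.39 mm². φR_n = 0.75 × 469 × 452.39 × 8 × 1 = 1273.0 kN.
Bearing (6 mm plate, F_u = 450 MPa): end bolts L_c = 49 − 27/2 = 35.5, R_n = min(1.2×35.5×6×450, 2.4×24×6×450) = 115.02 kN/bolt; interior L_c = 75 − 27 = 48, R_n = 155.52 kN/bolt. φR_n = 0.75 × (2×115.02 + 6×155.52) = 872.4 kN.
Block shear: shear path 2×[49+3×75] = 2×274 mm, A_gv = 3288, A_nv = 2×(274 − 3.5×29)×6 = 2070 mm²; tension across gage: (76 − 1×29)×6 = 282 mm². R_n = min(0.6×450×2070, 0.6×300×3288) + 1.0×450×282 = min(558.9, 591.84) + 126.9 = 685.8 kN. φR_n = 0.75 × 685.8 = 514.4 kN.
Tension yield (gross): A_g = 239×6 = 1434 mm². φR_n = 0.90 × 300 × 1434 = 387.2 kN.
Governing: min(1273.0, 872.4, 514.4, 387.2) = 387.2 kN → gross-section yield.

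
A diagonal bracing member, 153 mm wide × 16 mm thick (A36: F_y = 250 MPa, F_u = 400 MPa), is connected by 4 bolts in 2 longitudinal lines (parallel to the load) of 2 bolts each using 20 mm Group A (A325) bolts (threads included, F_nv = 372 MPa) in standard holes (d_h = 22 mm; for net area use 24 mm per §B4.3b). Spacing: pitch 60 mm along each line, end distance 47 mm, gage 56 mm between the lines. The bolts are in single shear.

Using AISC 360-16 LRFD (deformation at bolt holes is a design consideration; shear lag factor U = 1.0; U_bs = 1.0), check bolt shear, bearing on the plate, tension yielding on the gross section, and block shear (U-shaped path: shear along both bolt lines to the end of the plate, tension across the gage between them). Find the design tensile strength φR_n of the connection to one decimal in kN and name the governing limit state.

Bolt shear: A_b = π(20)²/4 = 314.16 mm². φR_n = 0.75 × 372 × 314.16 × 4 × 1 = 350.6 kN.
Bearing (16 mm plate, F_u = 400 MPa): end bolts L_c = 47 − 22/2 = 36, R_n = min(1.2×36×16×400, 2.4×20×16×400) = 276.48 kN/bolt; interior L_c = 60 − 22 = 38, R_n = 291.84 kN/bolt. φR_n = 0.75 × (2×276.48 + 2×291.84) = 852.5 kN.
Tension yield (gross): A_g = 153×16 = 2448 mm². φR_n = 0.90 × 250 × 2448 = 550.8 kN.
Block shear: shear path 2×[47+1×60] = 2×107 mm, A_gv = 3424, A_nv = 2×(107 − 1.5×24)×16 = 2272 mm²; tension across gage: (56 − 1×24)×16 = 512 mm². R_n = min(0.6×400×2272, 0.6×250×3424) + 1.0×400×512 = min(545.28, 513.6) + 204.8 = 718.4 kN. φR_n = 0.75 × 718.4 = 538.8 kN.
Governing: min(350.6, 852.5, 550.8, 538.8) = 350.6 kN → bolt shear.

350.6 kN (bolt shear governs)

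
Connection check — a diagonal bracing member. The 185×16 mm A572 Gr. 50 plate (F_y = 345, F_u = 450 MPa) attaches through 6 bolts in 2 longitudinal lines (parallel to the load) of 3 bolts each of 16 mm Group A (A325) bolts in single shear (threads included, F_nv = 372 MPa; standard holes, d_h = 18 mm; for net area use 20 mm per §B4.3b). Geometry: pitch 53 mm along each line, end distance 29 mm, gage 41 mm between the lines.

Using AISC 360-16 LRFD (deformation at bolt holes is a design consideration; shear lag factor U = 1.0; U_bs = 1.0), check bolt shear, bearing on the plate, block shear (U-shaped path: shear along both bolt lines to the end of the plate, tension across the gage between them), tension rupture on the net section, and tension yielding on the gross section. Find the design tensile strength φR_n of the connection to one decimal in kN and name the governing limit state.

336.6 kN (bolt shear governs)

Bolt shear: A_b = π(16)²/4 = 201.06 mm². φR_n = 0.75 × 372 × 201.06 × 6 × 1 = 336.6 kN.
Bearing (16 mm plate, F_u = 450 MPa): end bolts L_c = 29 − 18/2 = 20, R_n = min(1.2×20×16×450, 2.4×16×16×450) = 172.8 kN/bolt; interior L_c = 53 − 18 = 35, R_n = 276.48 kN/bolt. φR_n = 0.75 × (2×172.8 + 4×276.48) = 1088.6 kN.
Block shear: shear path 2×[29+2×53] = 2×135 mm, A_gv = 4320, A_nv = 2×(135 − 2.5×20)×16 = 2720 mm²; tension across gage: (41 − 1×20)×16 = 336 mm². R_n = min(0.6×450×2720, 0.6×345×4320) + 1.0×450×336 = min(734.4, 894.24) + 151.2 = 885.6 kN. φR_n = 0.75 × 885.6 = 664.2 kN.
Tension rupture (net): A_n = (185 − 2×20)×16 = 2320 mm² (U = 1.0, A_e = A_n). φR_n = 0.75 × 450 × 2320 = 783.0 kN.
Tension yield (gross): A_g = 185×16 = 2960 mm². φR_n = 0.90 × 345 × 2960 = 919.1 kN.
Governing: min(336.6, 1088.6, 664.2, 783.0, 919.1) = 336.6 kN → bolt shear.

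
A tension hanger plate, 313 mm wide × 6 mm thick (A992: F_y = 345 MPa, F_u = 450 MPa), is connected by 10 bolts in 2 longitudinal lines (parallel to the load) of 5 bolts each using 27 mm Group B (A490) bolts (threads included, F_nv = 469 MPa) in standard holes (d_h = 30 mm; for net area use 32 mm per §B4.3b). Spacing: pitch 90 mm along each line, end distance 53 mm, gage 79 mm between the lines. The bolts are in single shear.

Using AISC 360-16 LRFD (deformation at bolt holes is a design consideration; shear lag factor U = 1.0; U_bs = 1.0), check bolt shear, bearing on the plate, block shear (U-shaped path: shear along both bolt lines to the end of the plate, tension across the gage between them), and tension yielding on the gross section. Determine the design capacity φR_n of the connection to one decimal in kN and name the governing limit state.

Bolt shear: A_b = π(27)²/4 = 572.56 mm². φR_n = 0.75 × 469 × 572.56 × 10 × 1 = 2014.0 kN.
Bearing (6 mm plate, F_u = 450 MPa): end bolts L_c = 53 − 30/2 = 38, R_n = min(1.2×38×6×450, 2.4×27×6×450) = 123.12 kN/bolt; interior L_c = 90 − 30 = 60, R_n = 174.96 kN/bolt. φR_n = 0.75 × (2×123.12 + 8×174.96) = 1234.4 kN.
Block shear: shear path 2×[53+4×90] = 2×413 mm, A_gv = 4956, A_nv = 2×(413 − 4.5×32)×6 = 3228 mm²; tension across gage: (79 − 1×32)×6 = 282 mm². R_n = min(0.6×450×3228, 0.6×345×4956) + 1.0×450×282 = min(871.56, 1025.9) + 126.9 = 998.46 kN. φR_n = 0.75 × 998.46 = 748.8 kN.
Tension yield (gross): A_g = 313×6 = 1878 mm². φR_n = 0.90 × 345 × 1878 = 583.1 kN.
Governing: min(2014.0, 1234.4, 748.8, 583.1) = 583.1 kN → gross-section yield.

583.1 kN (gross-section yield governs)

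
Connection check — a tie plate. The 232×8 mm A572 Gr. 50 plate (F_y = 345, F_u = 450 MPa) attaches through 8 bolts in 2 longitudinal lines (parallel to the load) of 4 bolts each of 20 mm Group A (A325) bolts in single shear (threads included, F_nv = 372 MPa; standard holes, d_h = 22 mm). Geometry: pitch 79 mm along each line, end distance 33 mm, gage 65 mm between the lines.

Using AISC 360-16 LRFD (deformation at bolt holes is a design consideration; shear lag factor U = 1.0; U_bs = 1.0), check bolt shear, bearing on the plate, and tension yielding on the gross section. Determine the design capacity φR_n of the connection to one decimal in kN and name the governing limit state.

576.3 kN (gross-section yield governs)

Bolt shear: A_b = π(20)²/4 = 314.16 mm². φR_n = 0.75 × 372 × 314.16 × 8 × 1 = 701.2 kN.
Bearing (8 mm plate, F_u = 450 MPa): end bolts L_c = 33 − 22/2 = 22, R_n = min(1.2×22×8×450, 2.4×20×8×450) = 95.04 kN/bolt; interior L_c = 79 − 22 = 57, R_n = 172.8 kN/bolt. φR_n = 0.75 × (2×95.04 + 6×172.8) = 920.2 kN.
Tension yield (gross): A_g = 232×8 = 1856 mm². φR_n = 0.90 × 345 × 1856 = 576.3 kN.
Governing: min(701.2, 920.2, 576.3) = 576.3 kN → gross-section yield.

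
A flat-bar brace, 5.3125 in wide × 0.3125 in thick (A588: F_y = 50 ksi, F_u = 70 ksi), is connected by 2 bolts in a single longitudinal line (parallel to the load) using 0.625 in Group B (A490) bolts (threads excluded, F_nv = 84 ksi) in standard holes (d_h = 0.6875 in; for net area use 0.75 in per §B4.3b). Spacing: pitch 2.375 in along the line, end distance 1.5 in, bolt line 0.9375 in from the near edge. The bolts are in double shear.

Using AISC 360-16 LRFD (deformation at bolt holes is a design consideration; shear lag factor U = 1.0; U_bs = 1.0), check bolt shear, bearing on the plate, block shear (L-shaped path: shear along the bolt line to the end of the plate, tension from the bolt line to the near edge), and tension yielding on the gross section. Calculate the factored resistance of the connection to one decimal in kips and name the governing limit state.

36.3 kips (block shear governs)

Bolt shear: A_b = π(0.625)²/4 = 0.3068 in². φR_n = 0.75 × 84 × 0.3068 × 2 × 2 = 77.3 kips.
Bearing (0.3125 in plate, F_u = 70 ksi): end bolts L_c = 1.5 − 0.6875/2 = 1.15625, R_n = min(1.2×1.15625×0.3125×70, 2.4×0.625×0.3125×70) = 30.352 kips/bolt; interior L_c = 2.375 − 0.6875 = 1.6875, R_n = 32.813 kips/bolt. φR_n = 0.75 × (1×30.352 + 1×32.813) = 47.4 kips.
Block shear: shear path 1×[1.5+1×2.375] = 1×3.875 in, A_gv = 1.2109, A_nv = 1×(3.875 − 1.5×0.75)×0.3125 = 0.85938 in²; tension to near edge: (0.9375 − 0.5×0.75)×0.3125 = 0.17578 in². R_n = min(0.6×70×0.85938, 0.6×50×1.2109) + 1.0×70×0.17578 = min(36.094, 36.327) + 12.305 = 48.399 kips. φR_n = 0.75 × 48.399 = 36.3 kips.
Tension yield (gross): A_g = 5.3125×0.3125 = 1.6602 in². φR_n = 0.90 × 50 × 1.6602 = 74.7 kips.
Governing: min(77.3, 47.4, 36.3, 74.7) = 36.3 kips → block shear.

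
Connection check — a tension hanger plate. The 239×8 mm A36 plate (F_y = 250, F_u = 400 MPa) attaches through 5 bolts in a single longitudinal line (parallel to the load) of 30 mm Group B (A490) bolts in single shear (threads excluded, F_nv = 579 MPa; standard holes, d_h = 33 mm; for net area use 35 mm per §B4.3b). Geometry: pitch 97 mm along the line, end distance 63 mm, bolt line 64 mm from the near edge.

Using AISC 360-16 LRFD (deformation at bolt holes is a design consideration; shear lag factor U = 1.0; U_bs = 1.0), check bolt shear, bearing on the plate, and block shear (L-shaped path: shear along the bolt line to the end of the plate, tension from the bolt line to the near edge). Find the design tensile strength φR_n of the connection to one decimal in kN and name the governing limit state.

Bolt shear: A_b = π(30)²/4 = 706.86 mm². φR_n = 0.75 × 579 × 706.86 × 5 × 1 = 1534.8 kN.
Bearing (8 mm plate, F_u = 400 MPa): end bolts L_c = 63 − 33/2 = 46.5, R_n = min(1.2×46.5×8×400, 2.4×30×8×400) = 178.56 kN/bolt; interior L_c = 97 − 33 = 64, R_n = 230.4 kN/bolt. φR_n = 0.75 × (1×178.56 + 4×230.4) = 825.1 kN.
Block shear: shear path 1×[63+4×97] = 1×451 mm, A_gv = 3608, A_nv = 1×(451 − 4.5×35)×8 = 2348 mm²; tension to near edge: (64 − 0.5×35)×8 = 372 mm². R_n = min(0.6×400×2348, 0.6×250×3608) + 1.0×400×372 = min(563.52, 541.2) + 148.8 = 690 kN. φR_n = 0.75 × 690 = 517.5 kN.
Governing: min(1534.8, 825.1, 517.5) = 517.5 kN → block shear.

517.5 kN (block shear governs)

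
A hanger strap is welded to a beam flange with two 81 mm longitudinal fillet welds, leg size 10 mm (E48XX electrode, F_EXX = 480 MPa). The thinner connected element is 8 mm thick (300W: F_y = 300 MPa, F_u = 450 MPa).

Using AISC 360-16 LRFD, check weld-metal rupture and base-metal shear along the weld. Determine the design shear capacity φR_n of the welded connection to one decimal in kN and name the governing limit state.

233.3 kN (base-metal shear governs)

Weld metal: throat = 0.707×10 = 7.07 mm, L = 2×81 = 162 mm. φR_n = 0.75 × 0.6 × 480 × 7.07 × 162 = 247.4 kN.
Base metal shear (8 mm plate): yield φR_n = 1.0×0.6×300×8×162 = 233.3 kN; rupture φR_n = 0.75×0.6×450×8×162 = 262.4 kN; take 233.3 kN (yield).
Governing: min(247.4, 233.3) = 233.3 kN → base-metal shear.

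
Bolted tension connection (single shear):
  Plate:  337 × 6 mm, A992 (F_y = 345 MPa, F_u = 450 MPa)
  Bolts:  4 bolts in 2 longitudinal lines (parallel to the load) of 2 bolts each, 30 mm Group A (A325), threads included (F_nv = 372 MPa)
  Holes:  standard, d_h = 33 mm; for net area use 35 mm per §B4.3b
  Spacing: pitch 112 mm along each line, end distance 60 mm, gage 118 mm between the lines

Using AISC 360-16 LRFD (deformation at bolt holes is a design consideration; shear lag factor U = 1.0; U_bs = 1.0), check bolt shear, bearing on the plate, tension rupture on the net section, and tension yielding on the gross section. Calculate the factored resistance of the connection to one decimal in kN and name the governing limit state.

503.0 kN (bearing governs)

Bolt shear: A_b = π(30)²/4 = 706.86 mm². φR_n = 0.75 × 372 × 706.86 × 4 × 1 = 788.9 kN.
Bearing (6 mm plate, F_u = 450 MPa): end bolts L_c = 60 − 33/2 = 43.5, R_n = min(1.2×43.5×6×450, 2.4×30×6×450) = 140.94 kN/bolt; interior L_c = 112 − 33 = 79, R_n = 194.4 kN/bolt. φR_n = 0.75 × (2×140.94 + 2×194.4) = 503.0 kN.
Tension rupture (net): A_n = (337 − 2×35)×6 = 1602 mm² (U = 1.0, A_e = A_n). φR_n = 0.75 × 450 × 1602 = 540.7 kN.
Tension yield (gross): A_g = 337×6 = 2022 mm². φR_n = 0.90 × 345 × 2022 = 627.8 kN.
Governing: min(788.9, 503.0, 540.7, 627.8) = 503.0 kN → bearing.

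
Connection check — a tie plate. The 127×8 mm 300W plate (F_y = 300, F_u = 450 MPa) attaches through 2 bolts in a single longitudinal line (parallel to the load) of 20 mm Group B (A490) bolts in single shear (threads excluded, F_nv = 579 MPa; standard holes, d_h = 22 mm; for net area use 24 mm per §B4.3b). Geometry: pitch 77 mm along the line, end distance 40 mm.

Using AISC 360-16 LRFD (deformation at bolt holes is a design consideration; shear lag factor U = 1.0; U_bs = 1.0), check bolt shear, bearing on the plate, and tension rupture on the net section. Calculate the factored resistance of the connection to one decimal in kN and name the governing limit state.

Bolt shear: A_b = π(20)²/4 = 314.16 mm². φR_n = 0.75 × 579 × 314.16 × 2 × 1 = 272.8 kN.
Bearing (8 mm plate, F_u = 450 MPa): end bolts L_c = 40 − 22/2 = 29, R_n = min(1.2×29×8×450, 2.4×20×8×450) = 125.28 kN/bolt; interior L_c = 77 − 22 = 55, R_n = 172.8 kN/bolt. φR_n = 0.75 × (1×125.28 + 1×172.8) = 223.6 kN.
Tension rupture (net): A_n = (127 − 1×24)×8 = 824 mm² (U = 1.0, A_e = A_n). φR_n = 0.75 × 450 × 824 = 278.1 kN.
Governing: min(272.8, 223.6, 278.1) = 223.6 kN → bearing.

223.6 kN (bearing governs)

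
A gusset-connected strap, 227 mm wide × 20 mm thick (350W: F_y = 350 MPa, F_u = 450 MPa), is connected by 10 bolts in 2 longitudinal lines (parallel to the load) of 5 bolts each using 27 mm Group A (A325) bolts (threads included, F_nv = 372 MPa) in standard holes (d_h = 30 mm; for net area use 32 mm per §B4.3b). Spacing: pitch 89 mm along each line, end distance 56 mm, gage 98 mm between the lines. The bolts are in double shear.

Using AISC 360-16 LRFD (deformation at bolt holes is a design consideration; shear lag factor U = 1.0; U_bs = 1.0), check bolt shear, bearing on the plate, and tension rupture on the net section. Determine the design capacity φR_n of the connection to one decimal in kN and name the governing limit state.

Bolt shear: A_b = π(27)²/4 = 572.56 mm². φR_n = 0.75 × 372 × 572.56 × 10 × 2 = 3194.9 kN.
Bearing (20 mm plate, F_u = 450 MPa): end bolts L_c = 56 − 30/2 = 41, R_n = min(1.2×41×20×450, 2.4×27×20×450) = 442.8 kN/bolt; interior L_c = 89 − 30 = 59, R_n = 583.2 kN/bolt. φR_n = 0.75 × (2×442.8 + 8×583.2) = 4163.4 kN.
Tension rupture (net): A_n = (227 − 2×32)×20 = 3260 mm² (U = 1.0, A_e = A_n). φR_n = 0.75 × 450 × 3260 = 1100.3 kN.
Governing: min(3194.9, 4163.4, 1100.3) = 1100.3 kN → net-section rupture.

1100.3 kN (net-section rupture governs)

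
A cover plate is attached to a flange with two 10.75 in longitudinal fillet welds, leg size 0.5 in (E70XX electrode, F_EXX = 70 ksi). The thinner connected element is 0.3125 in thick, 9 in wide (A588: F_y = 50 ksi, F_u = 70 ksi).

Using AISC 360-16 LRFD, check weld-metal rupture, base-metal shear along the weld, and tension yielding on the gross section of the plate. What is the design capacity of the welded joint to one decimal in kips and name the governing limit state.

126.6 kips (gross-section yield governs)

Weld metal: throat = 0.707×0.5 = 0.3535 in, L = 2×10.75 = 21.5 in. φR_n = 0.75 × 0.6 × 70 × 0.3535 × 21.5 = 239.4 kips.
Base metal shear (0.3125 in plate): yield φR_n = 1.0×0.6×50×0.3125×21.5 = 201.6 kips; rupture φR_n = 0.75×0.6×70×0.3125×21.5 = 211.6 kips; take 201.6 kips (yield).
Tension yield (gross): A_g = 9×0.3125 = 2.8125 in². φR_n = 0.90 × 50 × 2.8125 = 126.6 kips.
Governing: min(239.4, 201.6, 126.6) = 126.6 kips → gross-section yield.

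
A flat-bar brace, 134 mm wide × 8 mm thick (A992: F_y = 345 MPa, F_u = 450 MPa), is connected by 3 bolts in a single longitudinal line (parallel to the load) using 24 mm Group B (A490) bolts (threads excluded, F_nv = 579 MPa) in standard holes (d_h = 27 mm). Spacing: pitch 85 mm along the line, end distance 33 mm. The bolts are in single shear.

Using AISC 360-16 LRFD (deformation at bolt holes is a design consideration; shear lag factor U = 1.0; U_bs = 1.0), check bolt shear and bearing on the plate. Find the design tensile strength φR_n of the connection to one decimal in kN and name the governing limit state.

Bolt shear: A_b = π(24)²/4 = 452.39 mm². φR_n = 0.75 × 579 × 452.39 × 3 × 1 = 589.4 kN.
Bearing (8 mm plate, F_u = 450 MPa): end bolts L_c = 33 − 27/2 = 19.5, R_n = min(1.2×19.5×8×450, 2.4×24×8×450) = 84.24 kN/bolt; interior L_c = 85 − 27 = 58, R_n = 207.36 kN/bolt. φR_n = 0.75 × (1×84.24 + 2×207.36) = 374.2 kN.
Governing: min(589.4, 374.2) = 374.2 kN → bearing.

374.2 kN (bearing governs)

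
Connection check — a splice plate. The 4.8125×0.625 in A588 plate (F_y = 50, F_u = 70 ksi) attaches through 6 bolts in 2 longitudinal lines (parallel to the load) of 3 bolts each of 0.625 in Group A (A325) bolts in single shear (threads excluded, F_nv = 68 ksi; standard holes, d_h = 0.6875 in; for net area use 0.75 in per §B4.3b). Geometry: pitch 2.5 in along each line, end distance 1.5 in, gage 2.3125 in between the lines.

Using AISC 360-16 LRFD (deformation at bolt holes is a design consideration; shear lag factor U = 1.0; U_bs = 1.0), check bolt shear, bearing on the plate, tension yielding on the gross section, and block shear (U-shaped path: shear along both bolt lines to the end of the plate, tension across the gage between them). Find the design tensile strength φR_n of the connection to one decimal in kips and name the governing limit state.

93.9 kips (bolt shear governs)

Bolt shear: A_b = π(0.625)²/4 = 0.3068 in². φR_n = 0.75 × 68 × 0.3068 × 6 × 1 = 93.9 kips.
Bearing (0.625 in plate, F_u = 70 ksi): end bolts L_c = 1.5 − 0.6875/2 = 1.15625, R_n = min(1.2×1.15625×0.625×70, 2.4×0.625×0.625×70) = 60.703 kips/bolt; interior L_c = 2.5 − 0.6875 = 1.8125, R_n = 65.625 kips/bolt. φR_n = 0.75 × (2×60.703 + 4×65.625) = 287.9 kips.
Tension yield (gross): A_g = 4.8125×0.625 = 3.0078 in². φR_n = 0.90 × 50 × 3.0078 = 135.4 kips.
Block shear: shear path 2×[1.5+2×2.5] = 2×6.5 in, A_gv = 8.125, A_nv = 2×(6.5 − 2.5×0.75)×0.625 = 5.7813 in²; tension across gage: (2.3125 − 1×0.75)×0.625 = 0.97656 in². R_n = min(0.6×70×5.7813, 0.6×50×8.125) + 1.0×70×0.97656 = min(242.81, 243.75) + 68.359 = 311.17 kips. φR_n = 0.75 × 311.17 = 233.4 kips.
Governing: min(93.9, 287.9, 135.4, 233.4) = 93.9 kips → bolt shear.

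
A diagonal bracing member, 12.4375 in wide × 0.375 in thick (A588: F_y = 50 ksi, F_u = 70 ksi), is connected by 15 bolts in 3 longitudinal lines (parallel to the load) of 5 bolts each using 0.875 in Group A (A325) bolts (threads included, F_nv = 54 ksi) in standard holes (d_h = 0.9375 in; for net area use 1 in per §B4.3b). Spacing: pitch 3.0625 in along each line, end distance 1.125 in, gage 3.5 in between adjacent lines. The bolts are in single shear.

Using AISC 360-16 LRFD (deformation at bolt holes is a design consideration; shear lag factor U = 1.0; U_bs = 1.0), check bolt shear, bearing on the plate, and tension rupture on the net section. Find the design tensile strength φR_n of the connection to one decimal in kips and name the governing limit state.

Bolt shear: A_b = π(0.875)²/4 = 0.60132 in². φR_n = 0.75 × 54 × 0.60132 × 15 × 1 = 365.3 kips.
Bearing (0.375 in plate, F_u = 70 ksi): end bolts L_c = 1.125 − 0.9375/2 = 0.65625, R_n = min(1.2×0.65625×0.375×70, 2.4×0.875×0.375×70) = 20.672 kips/bolt; interior L_c = 3.0625 − 0.9375 = 2.125, R_n = 55.125 kips/bolt. φR_n = 0.75 × (3×20.672 + 12×55.125) = 542.6 kips.
Tension rupture (net): A_n = (12.4375 − 3×1)×0.375 = 3.5391 in² (U = 1.0, A_e = A_n). φR_n = 0.75 × 70 × 3.5391 = 185.8 kips.
Governing: min(365.3, 542.6, 185.8) = 185.8 kips → net-section rupture.

185.8 kips (net-section rupture governs)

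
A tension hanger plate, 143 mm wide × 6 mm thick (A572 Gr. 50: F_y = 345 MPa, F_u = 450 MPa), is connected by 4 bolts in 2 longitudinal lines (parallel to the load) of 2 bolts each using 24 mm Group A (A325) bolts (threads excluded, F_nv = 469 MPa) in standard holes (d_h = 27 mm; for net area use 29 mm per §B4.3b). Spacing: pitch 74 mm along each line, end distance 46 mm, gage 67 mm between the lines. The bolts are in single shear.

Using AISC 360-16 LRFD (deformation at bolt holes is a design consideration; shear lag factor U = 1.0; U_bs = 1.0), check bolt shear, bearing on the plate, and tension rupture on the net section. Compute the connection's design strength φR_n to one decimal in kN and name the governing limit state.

Bolt shear: A_b = π(24)²/4 = 452.39 mm². φR_n = 0.75 × 469 × 452.39 × 4 × 1 = 636.5 kN.
Bearing (6 mm plate, F_u = 450 MPa): end bolts L_c = 46 − 27/2 = 32.5, R_n = min(1.2×32.5×6×450, 2.4×24×6×450) = 105.3 kN/bolt; interior L_c = 74 − 27 = 47, R_n = 152.28 kN/bolt. φR_n = 0.75 × (2×105.3 + 2×152.28) = 386.4 kN.
Tension rupture (net): A_n = (143 − 2×29)×6 = 510 mm² (U = 1.0, A_e = A_n). φR_n = 0.75 × 450 × 510 = 172.1 kN.
Governing: min(636.5, 386.4, 172.1) = 172.1 kN → net-section rupture.

172.1 kN (net-section rupture governs)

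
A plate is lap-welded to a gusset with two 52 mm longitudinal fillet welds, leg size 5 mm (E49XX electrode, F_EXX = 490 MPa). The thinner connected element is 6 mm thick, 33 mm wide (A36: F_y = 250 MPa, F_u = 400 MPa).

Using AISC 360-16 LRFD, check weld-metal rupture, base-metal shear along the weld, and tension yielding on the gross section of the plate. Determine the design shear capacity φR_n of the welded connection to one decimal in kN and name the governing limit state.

44.6 kN (gross-section yield governs)

Weld metal: throat = 0.707×5 = 3.535 mm, L = 2×52 = 104 mm. φR_n = 0.75 × 0.6 × 490 × 3.535 × 104 = 81.1 kN.
Base metal shear (6 mm plate): yield φR_n = 1.0×0.6×250×6×104 = 93.6 kN; rupture φR_n = 0.75×0.6×400×6×104 = 112.3 kN; take 93.6 kN (yield).
Tension yield (gross): A_g = 33×6 = 198 mm². φR_n = 0.90 × 250 × 198 = 44.6 kN.
Governing: min(81.1, 93.6, 44.6) = 44.6 kN → gross-section yield.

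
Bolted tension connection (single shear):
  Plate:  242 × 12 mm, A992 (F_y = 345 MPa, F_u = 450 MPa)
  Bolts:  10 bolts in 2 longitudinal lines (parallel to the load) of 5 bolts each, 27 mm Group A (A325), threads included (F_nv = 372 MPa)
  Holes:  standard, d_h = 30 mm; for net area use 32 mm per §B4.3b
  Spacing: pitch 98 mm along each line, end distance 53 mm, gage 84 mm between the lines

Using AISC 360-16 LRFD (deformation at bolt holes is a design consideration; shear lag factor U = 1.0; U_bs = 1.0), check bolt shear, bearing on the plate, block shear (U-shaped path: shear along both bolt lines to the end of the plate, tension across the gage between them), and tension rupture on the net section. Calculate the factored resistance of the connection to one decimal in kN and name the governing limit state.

Bolt shear: A_b = π(27)²/4 = 572.56 mm². φR_n = 0.75 × 372 × 572.56 × 10 × 1 = 1597.4 kN.
Bearing (12 mm plate, F_u = 450 MPa): end bolts L_c = 53 − 30/2 = 38, R_n = min(1.2×38×12×450, 2.4×27×12×450) = 246.24 kN/bolt; interior L_c = 98 − 30 = 68, R_n = 349.92 kN/bolt. φR_n = 0.75 × (2×246.24 + 8×349.92) = 2468.9 kN.
Block shear: shear path 2×[53+4×98] = 2×445 mm, A_gv = 10680, A_nv = 2×(445 − 4.5×32)×12 = 7224 mm²; tension across gage: (84 − 1×32)×12 = 624 mm². R_n = min(0.6×450×7224, 0.6×345×10680) + 1.0×450×624 = min(1950.5, 2210.8) + 280.8 = 2231.3 kN. φR_n = 0.75 × 2231.3 = 1673.5 kN.
Tension rupture (net): A_n = (242 − 2×32)×12 = 2136 mm² (U = 1.0, A_e = A_n). φR_n = 0.75 × 450 × 2136 = 720.9 kN.
Governing: min(1597.4, 2468.9, 1673.5, 720.9) = 720.9 kN → net-section rupture.

720.9 kN (net-section rupture governs)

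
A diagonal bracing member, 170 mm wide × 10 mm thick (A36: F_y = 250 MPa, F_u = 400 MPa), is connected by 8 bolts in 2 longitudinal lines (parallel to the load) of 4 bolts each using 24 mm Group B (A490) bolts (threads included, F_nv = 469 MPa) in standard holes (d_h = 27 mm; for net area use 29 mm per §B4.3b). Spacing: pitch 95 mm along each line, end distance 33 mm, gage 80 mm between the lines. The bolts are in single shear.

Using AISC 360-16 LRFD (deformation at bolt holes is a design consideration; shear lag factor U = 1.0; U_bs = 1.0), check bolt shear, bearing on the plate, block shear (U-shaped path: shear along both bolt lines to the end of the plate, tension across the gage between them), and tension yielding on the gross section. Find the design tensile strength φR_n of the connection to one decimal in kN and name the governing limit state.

Bolt shear: A_b = π(24)²/4 = 452.39 mm². φR_n = 0.75 × 469 × 452.39 × 8 × 1 = 1273.0 kN.
Bearing (10 mm plate, F_u = 400 MPa): end bolts L_c = 33 − 27/2 = 19.5, R_n = min(1.2×19.5×10×400, 2.4×24×10×400) = 93.6 kN/bolt; interior L_c = 95 − 27 = 68, R_n = 230.4 kN/bolt. φR_n = 0.75 × (2×93.6 + 6×230.4) = 1177.2 kN.
Block shear: shear path 2×[33+3×95] = 2×318 mm, A_gv = 6360, A_nv = 2×(318 − 3.5×29)×10 = 4330 mm²; tension across gage: (80 − 1×29)×10 = 510 mm². R_n = min(0.6×400×4330, 0.6×250×6360) + 1.0×400×510 = min(1039.2, 954) + 204 = 1158 kN. φR_n = 0.75 × 1158 = 868.5 kN.
Tension yield (gross): A_g = 170×10 = 1700 mm². φR_n = 0.90 × 250 × 1700 = 382.5 kN.
Governing: min(1273.0, 1177.2, 868.5, 382.5) = 382.5 kN → gross-section yield.

382.5 kN (gross-section yield governs)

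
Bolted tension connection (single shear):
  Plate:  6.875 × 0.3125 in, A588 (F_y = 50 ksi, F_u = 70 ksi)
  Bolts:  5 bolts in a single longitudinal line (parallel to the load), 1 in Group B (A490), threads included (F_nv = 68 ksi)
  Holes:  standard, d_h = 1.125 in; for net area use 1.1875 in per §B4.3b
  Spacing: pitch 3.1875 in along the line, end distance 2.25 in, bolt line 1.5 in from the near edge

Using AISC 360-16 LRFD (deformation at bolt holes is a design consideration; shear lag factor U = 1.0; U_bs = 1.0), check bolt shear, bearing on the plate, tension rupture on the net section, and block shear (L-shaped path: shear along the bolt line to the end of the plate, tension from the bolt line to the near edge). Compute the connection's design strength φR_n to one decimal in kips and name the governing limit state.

Bolt shear: A_b = π(1)²/4 = 0.7854 in². φR_n = 0.75 × 68 × 0.7854 × 5 × 1 = 200.3 kips.
Bearing (0.3125 in plate, F_u = 70 ksi): end bolts L_c = 2.25 − 1.125/2 = 1.6875, R_n = min(1.2×1.6875×0.3125×70, 2.4×1×0.3125×70) = 44.297 kips/bolt; interior L_c = 3.1875 − 1.125 = 2.0625, R_n = 52.5 kips/bolt. φR_n = 0.75 × (1×44.297 + 4×52.5) = 190.7 kips.
Tension rupture (net): A_n = (6.875 − 1×1.1875)×0.3125 = 1.7773 in² (U = 1.0, A_e = A_n). φR_n = 0.75 × 70 × 1.7773 = 93.3 kips.
Block shear: shear path 1×[2.25+4×3.1875] = 1×15 in, A_gv = 4.6875, A_nv = 1×(15 − 4.5×1.1875)×0.3125 = 3.0176 in²; tension to near edge: (1.5 − 0.5×1.1875)×0.3125 = 0.2832 in². R_n = min(0.6×70×3.0176, 0.6×50×4.6875) + 1.0×70×0.2832 = min(126.74, 140.63) + 19.824 = 146.56 kips. φR_n = 0.75 × 146.56 = 109.9 kips.
Governing: min(200.3, 190.7, 93.3, 109.9) = 93.3 kips → net-section rupture.

93.3 kips (net-section rupture governs)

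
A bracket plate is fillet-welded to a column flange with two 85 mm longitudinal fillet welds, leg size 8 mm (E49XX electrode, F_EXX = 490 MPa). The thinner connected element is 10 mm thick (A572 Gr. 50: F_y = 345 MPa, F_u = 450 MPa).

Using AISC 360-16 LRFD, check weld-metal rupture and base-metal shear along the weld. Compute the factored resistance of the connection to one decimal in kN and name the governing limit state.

212.0 kN (weld metal governs)

Weld metal: throat = 0.707×8 = 5.656 mm, L = 2×85 = 170 mm. φR_n = 0.75 × 0.6 × 490 × 5.656 × 170 = 212.0 kN.
Base metal shear (10 mm plate): yield φR_n = 1.0×0.6×345×10×170 = 351.9 kN; rupture φR_n = 0.75×0.6×450×10×170 = 344.3 kN; take 344.3 kN (rupture).
Governing: min(212.0, 344.3) = 212.0 kN → weld metal.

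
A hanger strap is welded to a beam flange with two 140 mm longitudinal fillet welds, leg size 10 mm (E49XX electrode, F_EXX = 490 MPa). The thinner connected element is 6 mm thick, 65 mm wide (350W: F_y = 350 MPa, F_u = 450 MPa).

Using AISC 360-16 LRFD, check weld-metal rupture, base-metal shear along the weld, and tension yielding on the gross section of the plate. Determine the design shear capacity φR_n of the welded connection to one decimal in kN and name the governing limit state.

Weld metal: throat = 0.707×10 = 7.07 mm, L = 2×140 = 280 mm. φR_n = 0.75 × 0.6 × 490 × 7.07 × 280 = 436.5 kN.
Base metal shear (6 mm plate): yield φR_n = 1.0×0.6×350×6×280 = 352.8 kN; rupture φR_n = 0.75×0.6×450×6×280 = 340.2 kN; take 340.2 kN (rupture).
Tension yield (gross): A_g = 65×6 = 390 mm². φR_n = 0.90 × 350 × 390 = 122.9 kN.
Governing: min(436.5, 340.2, 122.9) = 122.9 kN → gross-section yield.

122.9 kN (gross-section yield governs)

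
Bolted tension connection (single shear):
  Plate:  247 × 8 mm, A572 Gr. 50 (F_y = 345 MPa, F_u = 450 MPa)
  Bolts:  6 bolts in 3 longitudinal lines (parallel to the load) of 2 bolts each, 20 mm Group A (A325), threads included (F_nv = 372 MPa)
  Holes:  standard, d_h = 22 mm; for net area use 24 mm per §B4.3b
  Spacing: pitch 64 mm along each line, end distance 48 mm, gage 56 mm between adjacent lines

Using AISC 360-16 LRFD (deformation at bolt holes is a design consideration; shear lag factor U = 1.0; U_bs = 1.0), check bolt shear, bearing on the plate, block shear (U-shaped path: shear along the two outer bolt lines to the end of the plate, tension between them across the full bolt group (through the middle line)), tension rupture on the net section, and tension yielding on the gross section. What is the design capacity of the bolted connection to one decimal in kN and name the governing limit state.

Bolt shear: A_b = π(20)²/4 = 314.16 mm². φR_n = 0.75 × 372 × 314.16 × 6 × 1 = 525.9 kN.
Bearing (8 mm plate, F_u = 450 MPa): end bolts L_c = 48 − 22/2 = 37, R_n = min(1.2×37×8×450, 2.4×20×8×450) = 159.84 kN/bolt; interior L_c = 64 − 22 = 42, R_n = 172.8 kN/bolt. φR_n = 0.75 × (3×159.84 + 3×172.8) = 748.4 kN.
Block shear: shear path 2×[48+1×64] = 2×112 mm, A_gv = 1792, A_nv = 2×(112 − 1.5×24)×8 = 1216 mm²; tension across gage: (112 − 2×24)×8 = 512 mm². R_n = min(0.6×450×1216, 0.6×345×1792) + 1.0×450×512 = min(328.32, 370.94) + 230.4 = 558.72 kN. φR_n = 0.75 × 558.72 = 419.0 kN.
Tension rupture (net): A_n = (247 − 3×24)×8 = 1400 mm² (U = 1.0, A_e = A_n). φR_n = 0.75 × 450 × 1400 = 472.5 kN.
Tension yield (gross): A_g = 247×8 = 1976 mm². φR_n = 0.90 × 345 × 1976 = 613.5 kN.
Governing: min(525.9, 748.4, 419.0, 472.5, 613.5) = 419.0 kN → block shear.

419.0 kN (block shear governs)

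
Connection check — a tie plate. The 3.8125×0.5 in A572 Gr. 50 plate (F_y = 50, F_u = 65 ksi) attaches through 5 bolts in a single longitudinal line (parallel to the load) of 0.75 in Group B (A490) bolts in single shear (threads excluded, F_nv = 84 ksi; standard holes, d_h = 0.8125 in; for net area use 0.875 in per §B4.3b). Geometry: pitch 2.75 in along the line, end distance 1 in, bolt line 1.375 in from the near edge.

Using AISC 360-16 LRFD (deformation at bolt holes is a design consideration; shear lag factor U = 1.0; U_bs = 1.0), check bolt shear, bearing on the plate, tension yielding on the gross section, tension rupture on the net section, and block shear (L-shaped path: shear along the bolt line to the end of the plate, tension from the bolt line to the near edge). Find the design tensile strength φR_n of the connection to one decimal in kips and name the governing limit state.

Bolt shear: A_b = π(0.75)²/4 = 0.44179 in². φR_n = 0.75 × 84 × 0.44179 × 5 × 1 = 139.2 kips.
Bearing (0.5 in plate, F_u = 65 ksi): end bolts L_c = 1 − 0.8125/2 = 0.59375, R_n = min(1.2×0.59375×0.5×65, 2.4×0.75×0.5×65) = 23.156 kips/bolt; interior L_c = 2.75 − 0.8125 = 1.9375, R_n = 58.5 kips/bolt. φR_n = 0.75 × (1×23.156 + 4×58.5) = 192.9 kips.
Tension yield (gross): A_g = 3.8125×0.5 = 1.9063 in². φR_n = 0.90 × 50 × 1.9063 = 85.8 kips.
Tension rupture (net): A_n = (3.8125 − 1×0.875)×0.5 = 1.4688 in² (U = 1.0, A_e = A_n). φR_n = 0.75 × 65 × 1.4688 = 71.6 kips.
Block shear: shear path 1×[1+4×2.75] = 1×12 in, A_gv = 6, A_nv = 1×(12 − 4.5×0.875)×0.5 = 4.0313 in²; tension to near edge: (1.375 − 0.5×0.875)×0.5 = 0.46875 in². R_n = min(0.6×65×4.0313, 0.6×50×6) + 1.0×65×0.46875 = min(157.22, 180) + 30.469 = 187.69 kips. φR_n = 0.75 × 187.69 = 140.8 kips.
Governing: min(139.2, 192.9, 85.8, 71.6, 140.8) = 71.6 kips → net-section rupture.

71.6 kips (net-section rupture governs)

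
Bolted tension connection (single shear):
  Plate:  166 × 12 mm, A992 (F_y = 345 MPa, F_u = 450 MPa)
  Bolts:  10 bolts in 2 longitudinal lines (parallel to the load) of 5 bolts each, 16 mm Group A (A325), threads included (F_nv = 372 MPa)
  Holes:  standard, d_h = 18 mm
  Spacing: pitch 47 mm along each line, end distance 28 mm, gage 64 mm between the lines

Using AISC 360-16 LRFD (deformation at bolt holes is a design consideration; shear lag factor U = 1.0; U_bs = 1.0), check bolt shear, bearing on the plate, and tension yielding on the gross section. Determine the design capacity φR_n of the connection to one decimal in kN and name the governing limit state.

Bolt shear: A_b = π(16)²/4 = 201.06 mm². φR_n = 0.75 × 372 × 201.06 × 10 × 1 = 561.0 kN.
Bearing (12 mm plate, F_u = 450 MPa): end bolts L_c = 28 − 18/2 = 19, R_n = min(1.2×19×12×450, 2.4×16×12×450) = 123.12 kN/bolt; interior L_c = 47 − 18 = 29, R_n = 187.92 kN/bolt. φR_n = 0.75 × (2×123.12 + 8×187.92) = 1312.2 kN.
Tension yield (gross): A_g = 166×12 = 1992 mm². φR_n = 0.90 × 345 × 1992 = 618.5 kN.
Governing: min(561.0, 1312.2, 618.5) = 561.0 kN → bolt shear.

561.0 kN (bolt shear governs)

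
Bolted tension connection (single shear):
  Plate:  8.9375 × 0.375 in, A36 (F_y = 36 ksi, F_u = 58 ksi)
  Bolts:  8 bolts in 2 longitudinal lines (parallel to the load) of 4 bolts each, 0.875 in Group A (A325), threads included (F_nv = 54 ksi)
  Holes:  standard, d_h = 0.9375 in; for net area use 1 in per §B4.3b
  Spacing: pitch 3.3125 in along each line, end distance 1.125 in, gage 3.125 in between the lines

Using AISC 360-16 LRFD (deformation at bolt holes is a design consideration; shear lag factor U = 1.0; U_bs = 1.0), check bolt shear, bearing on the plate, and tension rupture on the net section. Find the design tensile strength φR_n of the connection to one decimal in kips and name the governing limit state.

113.2 kips (net-section rupture governs)

Bolt shear: A_b = π(0.875)²/4 = 0.60132 in². φR_n = 0.75 × 54 × 0.60132 × 8 × 1 = 194.8 kips.
Bearing (0.375 in plate, F_u = 58 ksi): end bolts L_c = 1.125 − 0.9375/2 = 0.65625, R_n = min(1.2×0.65625×0.375×58, 2.4×0.875×0.375×58) = 17.128 kips/bolt; interior L_c = 3.3125 − 0.9375 = 2.375, R_n = 45.675 kips/bolt. φR_n = 0.75 × (2×17.128 + 6×45.675) = 231.2 kips.
Tension rupture (net): A_n = (8.9375 − 2×1)×0.375 = 2.6016 in² (U = 1.0, A_e = A_n). φR_n = 0.75 × 58 × 2.6016 = 113.2 kips.
Governing: min(194.8, 231.2, 113.2) = 113.2 kips → net-section rupture.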